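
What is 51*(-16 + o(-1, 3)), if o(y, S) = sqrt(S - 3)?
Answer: -816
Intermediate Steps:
o(y, S) = sqrt(-3 + S)
51*(-16 + o(-1, 3)) = 51*(-16 + sqrt(-3 + 3)) = 51*(-16 + sqrt(0)) = 51*(-16 + 0) = 51*(-16) = -816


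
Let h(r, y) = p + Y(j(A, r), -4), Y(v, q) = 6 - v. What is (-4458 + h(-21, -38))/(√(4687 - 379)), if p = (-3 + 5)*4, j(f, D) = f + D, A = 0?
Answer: -4423*√1077/2154 ≈ -67.387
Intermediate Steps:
j(f, D) = D + f
p = 8 (p = 2*4 = 8)
h(r, y) = 14 - r (h(r, y) = 8 + (6 - (r + 0)) = 8 + (6 - r) = 14 - r)
(-4458 + h(-21, -38))/(√(4687 - 379)) = (-4458 + (14 - 1*(-21)))/(√(4687 - 379)) = (-4458 + (14 + 21))/(√4308) = (-4458 + 35)/((2*√1077)) = -4423*√1077/2154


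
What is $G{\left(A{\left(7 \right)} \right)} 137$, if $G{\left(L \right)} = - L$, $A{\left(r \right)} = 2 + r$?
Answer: $-1233$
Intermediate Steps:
$G{\left(A{\left(7 \right)} \right)} 137 = - (2 + 7) 137 = \left(-1\right) 9 \cdot 137 = \left(-9\right) 137 = -1233$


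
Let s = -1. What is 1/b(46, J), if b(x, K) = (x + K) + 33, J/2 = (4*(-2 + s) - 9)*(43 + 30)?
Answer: -1/2987 ≈ -0.00033478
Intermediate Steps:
J = -3066 (J = 2*((4*(-2 - 1) - 9)*(43 + 30)) = 2*((4*(-3) - 9)*73) = 2*((-12 - 9)*73) = 2*(-21*73) = 2*(-1533) = -3066)
b(x, K) = 33 + K + x (b(x, K) = (K + x) + 33 = 33 + K + x)
1/b(46, J) = 1/(33 - 3066 + 46) = 1/(-2987) = -1/2987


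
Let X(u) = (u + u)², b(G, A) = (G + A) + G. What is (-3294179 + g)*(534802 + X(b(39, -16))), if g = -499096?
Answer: -2086976452950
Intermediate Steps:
b(G, A) = A + 2*G (b(G, A) = (A + G) + G = A + 2*G)
X(u) = 4*u² (X(u) = (2*u)² = 4*u²)
(-3294179 + g)*(534802 + X(b(39, -16))) = (-3294179 - 499096)*(534802 + 4*(-16 + 2*39)²) = -3793275*(534802 + 4*(-16 + 78)²) = -3793275*(534802 + 4*62²) = -3793275*(534802 + 4*3844) = -3793275*(534802 + 15376) = -3793275*550178 = -2086976452950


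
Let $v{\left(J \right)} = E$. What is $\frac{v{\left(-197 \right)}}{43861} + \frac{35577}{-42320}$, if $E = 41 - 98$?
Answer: $- \frac{67950219}{80704240} \approx -0.84197$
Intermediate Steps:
$E = -57$ ($E = 41 - 98 = -57$)
$v{\left(J \right)} = -57$
$\frac{v{\left(-197 \right)}}{43861} + \frac{35577}{-42320} = - \frac{57}{43861} + \frac{35577}{-42320} = \left(-57\right) \frac{1}{43861} + 35577 \left(- \frac{1}{42320}\right) = - \frac{57}{43861} - \frac{35577}{42320} = - \frac{67950219}{80704240}$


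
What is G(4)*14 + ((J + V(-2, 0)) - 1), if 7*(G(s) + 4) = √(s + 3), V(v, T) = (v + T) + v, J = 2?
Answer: -59 + 2*√7 ≈ -53.708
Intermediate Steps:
V(v, T) = T + 2*v (V(v, T) = (T + v) + v = T + 2*v)
G(s) = -4 + √(3 + s)/7 (G(s) = -4 + √(s + 3)/7 = -4 + √(3 + s)/7)
G(4)*14 + ((J + V(-2, 0)) - 1) = (-4 + √(3 + 4)/7)*14 + ((2 + (0 + 2*(-2))) - 1) = (-4 + √7/7)*14 + ((2 + (0 - 4)) - 1) = (-56 + 2*√7) + ((2 - 4) - 1) = (-56 + 2*√7) + (-2 - 1) = (-56 + 2*√7) - 3 = -59 + 2*√7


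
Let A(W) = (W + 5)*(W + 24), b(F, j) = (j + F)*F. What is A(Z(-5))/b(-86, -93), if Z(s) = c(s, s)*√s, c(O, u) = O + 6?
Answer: 115/15394 + 29*I*√5/15394 ≈ 0.0074704 + 0.0042124*I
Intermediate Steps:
c(O, u) = 6 + O
b(F, j) = F*(F + j) (b(F, j) = (F + j)*F = F*(F + j))
Z(s) = √s*(6 + s) (Z(s) = (6 + s)*√s = √s*(6 + s))
A(W) = (5 + W)*(24 + W)
A(Z(-5))/b(-86, -93) = (120 + (√(-5)*(6 - 5))² + 29*(√(-5)*(6 - 5)))/((-86*(-86 - 93))) = (120 + ((I*√5)*1)² + 29*((I*√5)*1))/((-86*(-179))) = (120 + (I*√5)² + 29*(I*√5))/15394 = (120 - 5 + 29*I*√5)*(1/15394) = (115 + 29*I*√5)*(1/15394) = 115/15394 + 29*I*√5/15394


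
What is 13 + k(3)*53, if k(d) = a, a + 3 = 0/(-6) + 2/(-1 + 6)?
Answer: -624/5 ≈ -124.80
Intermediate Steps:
a = -13/5 (a = -3 + (0/(-6) + 2/(-1 + 6)) = -3 + (0*(-⅙) + 2/5) = -3 + (0 + 2*(⅕)) = -3 + (0 + ⅖) = -3 + ⅖ = -13/5 ≈ -2.6000)
k(d) = -13/5
13 + k(3)*53 = 13 - 13/5*53 = 13 - 689/5 = -624/5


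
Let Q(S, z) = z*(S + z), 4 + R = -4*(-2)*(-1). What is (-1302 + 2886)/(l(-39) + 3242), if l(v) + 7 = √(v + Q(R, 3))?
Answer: 5124240/10465291 - 1584*I*√66/10465291 ≈ 0.48964 - 0.0012296*I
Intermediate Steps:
R = -12 (R = -4 - 4*(-2)*(-1) = -4 + 8*(-1) = -4 - 8 = -12)
l(v) = -7 + √(-27 + v) (l(v) = -7 + √(v + 3*(-12 + 3)) = -7 + √(v + 3*(-9)) = -7 + √(v - 27) = -7 + √(-27 + v))
(-1302 + 2886)/(l(-39) + 3242) = (-1302 + 2886)/((-7 + √(-27 - 39)) + 3242) = 1584/((-7 + √(-66)) + 3242) = 1584/((-7 + I*√66) + 3242) = 1584/(3235 + I*√66)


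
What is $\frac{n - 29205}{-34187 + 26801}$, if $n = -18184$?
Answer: $\frac{47389}{7386} \approx 6.4161$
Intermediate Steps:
$\frac{n - 29205}{-34187 + 26801} = \frac{-18184 - 29205}{-34187 + 26801} = - \frac{47389}{-7386} = \left(-47389\right) \left(- \frac{1}{7386}\right) = \frac{47389}{7386}$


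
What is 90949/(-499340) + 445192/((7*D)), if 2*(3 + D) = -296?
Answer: -222398306373/527802380 ≈ -421.37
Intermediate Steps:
D = -151 (D = -3 + (½)*(-296) = -3 - 148 = -151)
90949/(-499340) + 445192/((7*D)) = 90949/(-499340) + 445192/((7*(-151))) = 90949*(-1/499340) + 445192/(-1057) = -90949/499340 + 445192*(-1/1057) = -90949/499340 - 445192/1057 = -222398306373/527802380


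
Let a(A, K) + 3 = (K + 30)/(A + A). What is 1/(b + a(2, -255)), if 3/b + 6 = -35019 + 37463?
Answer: -4876/288897 ≈ -0.016878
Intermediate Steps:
a(A, K) = -3 + (30 + K)/(2*A) (a(A, K) = -3 + (K + 30)/(A + A) = -3 + (30 + K)/((2*A)) = -3 + (30 + K)*(1/(2*A)) = -3 + (30 + K)/(2*A))
b = 3/2438 (b = 3/(-6 + (-35019 + 37463)) = 3/(-6 + 2444) = 3/2438 ≈ 0.0012305)
1/(b + a(2, -255)) = 1/(3/2438 + (1/2)*(30 - 255 - 6*2)/2) = 1/(3/2438 + (1/2)*(1/2)*(30 - 255 - 12)) = 1/(3/2438 + (1/2)*(1/2)*(-237)) = 1/(3/2438 - 237/4) = 1/(-288897/4876) = -4876/288897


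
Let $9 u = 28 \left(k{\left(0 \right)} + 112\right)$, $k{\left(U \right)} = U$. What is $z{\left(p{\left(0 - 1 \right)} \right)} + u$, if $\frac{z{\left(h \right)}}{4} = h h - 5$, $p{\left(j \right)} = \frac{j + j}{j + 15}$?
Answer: $\frac{144880}{441} \approx 328.53$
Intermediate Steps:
$p{\left(j \right)} = \frac{2 j}{15 + j}$
$z{\left(h \right)} = -20 + 4 h^{2}$ ($z{\left(h \right)} = 4 \left(h h - 5\right) = 4 \left(h^{2} - 5\right) = 4 \left(-5 + h^{2}\right) = -20 + 4 h^{2}$)
$u = \frac{3136}{9}$ ($u = \frac{28 \left(0 + 112\right)}{9} = \frac{28 \cdot 112}{9} = \frac{1}{9} \cdot 3136 = \frac{3136}{9} \approx 348.44$)
$z{\left(p{\left(0 - 1 \right)} \right)} + u = \left(-20 + 4 \left(\frac{2 \left(0 - 1\right)}{15 + \left(0 - 1\right)}\right)^{2}\right) + \frac{3136}{9} = \left(-20 + 4 \left(2 \left(-1\right) \frac{1}{15 - 1}\right)^{2}\right) + \frac{3136}{9} = \left(-20 + 4 \left(2 \left(-1\right) \frac{1}{14}\right)^{2}\right) + \frac{3136}{9} = \left(-20 + 4 \left(- \frac{1}{7}\right)^{2}\right) + \frac{3136}{9} = \left(-20 + 4 \cdot \frac{1}{49}\right) + \frac{3136}{9} = \left(-20 + \frac{4}{49}\right) + \frac{3136}{9} = - \frac{976}{49} + \frac{3136}{9} = \frac{144880}{441}$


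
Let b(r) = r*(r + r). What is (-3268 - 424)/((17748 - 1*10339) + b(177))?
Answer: -3692/70067 ≈ -0.052692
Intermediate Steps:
b(r) = 2*r**2 (b(r) = r*(2*r) = 2*r**2)
(-3268 - 424)/((17748 - 1*10339) + b(177)) = (-3268 - 424)/((17748 - 1*10339) + 2*177**2) = -3692/((17748 - 10339) + 2*31329) = -3692/(7409 + 62658) = -3692/70067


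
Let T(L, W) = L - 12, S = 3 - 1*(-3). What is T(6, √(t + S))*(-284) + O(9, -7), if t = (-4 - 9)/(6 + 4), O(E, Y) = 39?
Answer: 1743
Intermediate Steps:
S = 6 (S = 3 + 3 = 6)
t = -13/10 ≈ -1.3000
T(L, W) = -12 + L
T(6, √(t + S))*(-284) + O(9, -7) = (-12 + 6)*(-284) + 39 = -6*(-284) + 39 = 1704 + 39 = 1743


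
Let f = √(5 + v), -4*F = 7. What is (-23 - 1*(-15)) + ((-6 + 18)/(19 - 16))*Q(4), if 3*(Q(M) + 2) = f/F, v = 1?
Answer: -16 - 16*√6/21 ≈ -17.866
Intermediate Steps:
F = -7/4 (F = -¼*7 = -7/4 ≈ -1.7500)
f = √6 (f = √(5 + 1) = √6 ≈ 2.4495)
Q(M) = -2 - 4*√6/21 (Q(M) = -2 + (√6/(-7/4))/3 = -2 + (√6*(-4/7))/3 = -2 + (-4*√6/7)/3 = -2 - 4*√6/21)
(-23 - 1*(-15)) + ((-6 + 18)/(19 - 16))*Q(4) = (-23 - 1*(-15)) + ((-6 + 18)/(19 - 16))*(-2 - 4*√6/21) = (-23 + 15) + (12/3)*(-2 - 4*√6/21) = -8 + (12*(⅓))*(-2 - 4*√6/21) = -8 + 4*(-2 - 4*√6/21) = -8 + (-8 - 16*√6/21) = -16 - 16*√6/21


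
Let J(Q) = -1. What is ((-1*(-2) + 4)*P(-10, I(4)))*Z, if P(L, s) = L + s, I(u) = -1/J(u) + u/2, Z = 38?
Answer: -1596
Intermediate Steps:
I(u) = 1 + u/2 (I(u) = -1/(-1) + u/2 = -1*(-1) + u*(1/2) = 1 + u/2)
((-1*(-2) + 4)*P(-10, I(4)))*Z = ((-1*(-2) + 4)*(-10 + (1 + (1/2)*4)))*38 = ((2 + 4)*(-10 + (1 + 2)))*38 = (6*(-10 + 3))*38 = (6*(-7))*38 = -42*38 = -1596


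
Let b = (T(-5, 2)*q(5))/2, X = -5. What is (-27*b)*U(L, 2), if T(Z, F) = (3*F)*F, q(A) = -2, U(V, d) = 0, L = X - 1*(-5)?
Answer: 0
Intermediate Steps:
L = 0 (L = -5 - 1*(-5) = -5 + 5 = 0)
T(Z, F) = 3*F²
b = -12 (b = ((3*2²)*(-2))/2 = ((3*4)*(-2))*(½) = (12*(-2))*(½) = -24*½ = -12)
(-27*b)*U(L, 2) = -27*(-12)*0 = 324*0 = 0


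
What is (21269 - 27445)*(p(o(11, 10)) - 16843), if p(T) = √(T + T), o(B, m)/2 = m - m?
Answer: 104022368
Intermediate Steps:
o(B, m) = 0 (o(B, m) = 2*(m - m) = 2*0 = 0)
p(T) = √2*√T (p(T) = √(2*T) = √2*√T)
(21269 - 27445)*(p(o(11, 10)) - 16843) = (21269 - 27445)*(√2*√0 - 16843) = -6176*(√2*0 - 16843) = -6176*(0 - 16843) = -6176*(-16843) = 104022368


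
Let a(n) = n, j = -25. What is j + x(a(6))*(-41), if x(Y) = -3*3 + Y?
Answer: 98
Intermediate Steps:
x(Y) = -9 + Y
j + x(a(6))*(-41) = -25 + (-9 + 6)*(-41) = -25 - 3*(-41) = -25 + 123 = 98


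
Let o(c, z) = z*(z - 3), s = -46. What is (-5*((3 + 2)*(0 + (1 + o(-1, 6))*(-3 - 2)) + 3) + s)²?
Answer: 5354596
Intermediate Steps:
o(c, z) = z*(-3 + z)
(-5*((3 + 2)*(0 + (1 + o(-1, 6))*(-3 - 2)) + 3) + s)² = (-5*((3 + 2)*(0 + (1 + 6*(-3 + 6))*(-3 - 2)) + 3) - 46)² = (-5*(5*(0 + (1 + 6*3)*(-5)) + 3) - 46)² = (-5*(5*(0 + (1 + 18)*(-5)) + 3) - 46)² = (-5*(5*(0 + 19*(-5)) + 3) - 46)² = (-5*(5*(0 - 95) + 3) - 46)² = (-5*(5*(-95) + 3) - 46)² = (-5*(-475 + 3) - 46)² = (-5*(-472) - 46)² = (2360 - 46)² = 2314² = 5354596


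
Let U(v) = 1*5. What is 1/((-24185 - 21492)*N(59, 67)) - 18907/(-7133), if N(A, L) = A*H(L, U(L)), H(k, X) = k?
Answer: 487695748862/183991843439 ≈ 2.6506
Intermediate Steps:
U(v) = 5
N(A, L) = A*L
1/((-24185 - 21492)*N(59, 67)) - 18907/(-7133) = 1/((-24185 - 21492)*((59*67))) - 18907/(-7133) = 1/(-45677*3953) - 18907*(-1/7133) = -1/45677*1/3953 + 2701/1019 = -1/180561181 + 2701/1019 = 487695748862/183991843439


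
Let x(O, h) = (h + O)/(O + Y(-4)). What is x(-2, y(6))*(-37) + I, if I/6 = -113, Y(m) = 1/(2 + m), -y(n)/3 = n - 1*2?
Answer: -4426/5 ≈ -885.20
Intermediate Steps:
y(n) = 6 - 3*n (y(n) = -3*(n - 1*2) = -3*(n - 2) = -3*(-2 + n) = 6 - 3*n)
I = -678 (I = 6*(-113) = -678)
x(O, h) = (O + h)/(-½ + O) (x(O, h) = (h + O)/(O + 1/(2 - 4)) = (O + h)/(O + 1/(-2)) = (O + h)/(O - ½) = (O + h)/(-½ + O))
x(-2, y(6))*(-37) + I = (2*(-2 + (6 - 3*6))/(-1 + 2*(-2)))*(-37) - 678 = (2*(-2 + (6 - 18))/(-1 - 4))*(-37) - 678 = (2*(-2 - 12)/(-5))*(-37) - 678 = (2*(-⅕)*(-14))*(-37) - 678 = (28/5)*(-37) - 678 = -1036/5 - 678 = -4426/5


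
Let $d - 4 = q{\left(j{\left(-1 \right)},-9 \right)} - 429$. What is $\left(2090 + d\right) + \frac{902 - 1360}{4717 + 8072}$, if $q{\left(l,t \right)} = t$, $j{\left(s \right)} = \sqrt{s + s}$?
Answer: $\frac{21178126}{12789} \approx 1656.0$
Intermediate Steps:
$j{\left(s \right)} = \sqrt{2} \sqrt{s}$ ($j{\left(s \right)} = \sqrt{2 s} = \sqrt{2} \sqrt{s}$)
$d = -434$ ($d = 4 - 438 = -434$)
$\left(2090 + d\right) + \frac{902 - 1360}{4717 + 8072} = \left(2090 - 434\right) + \frac{902 - 1360}{4717 + 8072} = 1656 + \frac{902 - 1360}{12789} = 1656 - \frac{458}{12789} = \frac{21178126}{12789}$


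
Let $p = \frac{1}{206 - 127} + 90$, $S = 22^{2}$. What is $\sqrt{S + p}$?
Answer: $\frac{\sqrt{3582413}}{79} \approx 23.959$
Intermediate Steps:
$S = 484$
$p = \frac{7111}{79}$ ($p = \frac{1}{79} + 90 = \frac{7111}{79} \approx 90.013$)
$\sqrt{S + p} = \sqrt{484 + \frac{7111}{79}} = \sqrt{\frac{45347}{79}} = \frac{\sqrt{3582413}}{79}$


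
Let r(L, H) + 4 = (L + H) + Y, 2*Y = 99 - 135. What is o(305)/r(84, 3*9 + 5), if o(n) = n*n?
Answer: 93025/94 ≈ 989.63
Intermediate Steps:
o(n) = n**2
Y = -18 (Y = (99 - 135)/2 = (1/2)*(-36) = -18)
r(L, H) = -22 + H + L (r(L, H) = -4 + ((L + H) - 18) = -4 + ((H + L) - 18) = -4 + (-18 + H + L) = -22 + H + L)
o(305)/r(84, 3*9 + 5) = 305**2/(-22 + (3*9 + 5) + 84) = 93025/(-22 + (27 + 5) + 84) = 93025/(-22 + 32 + 84) = 93025/94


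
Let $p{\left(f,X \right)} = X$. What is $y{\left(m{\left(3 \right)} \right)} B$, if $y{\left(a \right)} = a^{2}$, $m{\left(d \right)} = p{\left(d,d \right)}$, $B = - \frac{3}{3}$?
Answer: $-9$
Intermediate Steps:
$B = -1$ ($B = \left(-3\right) \frac{1}{3} = -1$)
$m{\left(d \right)} = d$
$y{\left(m{\left(3 \right)} \right)} B = 3^{2} \left(-1\right) = 9 \left(-1\right) = -9$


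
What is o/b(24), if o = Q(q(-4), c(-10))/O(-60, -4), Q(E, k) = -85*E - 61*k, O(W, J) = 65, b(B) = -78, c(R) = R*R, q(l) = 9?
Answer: 1373/1014 ≈ 1.3540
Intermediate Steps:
c(R) = R²
o = -1373/13 (o = (-85*9 - 61*(-10)²)/65 = (-765 - 61*100)*(1/65) = (-765 - 6100)*(1/65) = -6865*1/65 = -1373/13 ≈ -105.62)
o/b(24) = -1373/13/(-78) = -1373/13*(-1/78) = 1373/1014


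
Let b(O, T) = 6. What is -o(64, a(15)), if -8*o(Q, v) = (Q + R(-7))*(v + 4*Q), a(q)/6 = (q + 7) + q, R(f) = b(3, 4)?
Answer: 8365/2 ≈ 4182.5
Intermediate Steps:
R(f) = 6
a(q) = 42 + 12*q (a(q) = 6*((q + 7) + q) = 6*((7 + q) + q) = 6*(7 + 2*q) = 42 + 12*q)
o(Q, v) = -(6 + Q)*(v + 4*Q)/8 (o(Q, v) = -(Q + 6)*(v + 4*Q)/8 = -(6 + Q)*(v + 4*Q)/8)
-o(64, a(15)) = -(-3*64 - 3*(42 + 12*15)/4 - 1/2*64**2 - 1/8*64*(42 + 12*15)) = -(-192 - 3*(42 + 180)/4 - 1/2*4096 - 1/8*64*(42 + 180)) = -(-192 - 3/4*222 - 2048 - 1/8*64*222) = -(-192 - 333/2 - 2048 - 1776) = -1*(-8365/2) = 8365/2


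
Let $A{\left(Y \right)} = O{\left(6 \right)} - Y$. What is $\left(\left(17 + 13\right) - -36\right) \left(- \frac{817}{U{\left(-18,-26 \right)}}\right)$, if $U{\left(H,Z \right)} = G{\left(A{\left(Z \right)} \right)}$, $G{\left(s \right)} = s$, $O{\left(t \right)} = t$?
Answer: $- \frac{26961}{16} \approx -1685.1$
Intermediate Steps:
$A{\left(Y \right)} = 6 - Y$
$U{\left(H,Z \right)} = 6 - Z$
$\left(\left(17 + 13\right) - -36\right) \left(- \frac{817}{U{\left(-18,-26 \right)}}\right) = \left(\left(17 + 13\right) - -36\right) \left(- \frac{817}{6 - -26}\right) = \left(30 + 36\right) \left(- \frac{817}{6 + 26}\right) = 66 \left(- \frac{817}{32}\right) = - \frac{26961}{16}$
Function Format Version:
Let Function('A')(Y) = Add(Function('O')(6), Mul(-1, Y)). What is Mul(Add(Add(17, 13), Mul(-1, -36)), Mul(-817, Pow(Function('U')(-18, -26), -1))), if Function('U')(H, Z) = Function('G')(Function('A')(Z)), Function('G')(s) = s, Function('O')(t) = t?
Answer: Rational(-26961, 16) ≈ -1685.1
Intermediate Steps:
Function('A')(Y) = Add(6, Mul(-1, Y))
Function('U')(H, Z) = Add(6, Mul(-1, Z))
Mul(Add(Add(17, 13), Mul(-1, -36)), Mul(-817, Pow(Function('U')(-18, -26), -1))) = Mul(Add(Add(17, 13), Mul(-1, -36)), Mul(-817, Pow(Add(6, Mul(-1, -26)), -1))) = Mul(Add(30, 36), Mul(-817, Pow(Add(6, 26), -1))) = Mul(66, Mul(-817, Pow(32, -1))) = Mul(66, Mul(-817, Rational(1, 32))) = Mul(66, Rational(-817, 32)) = Rational(-26961, 16)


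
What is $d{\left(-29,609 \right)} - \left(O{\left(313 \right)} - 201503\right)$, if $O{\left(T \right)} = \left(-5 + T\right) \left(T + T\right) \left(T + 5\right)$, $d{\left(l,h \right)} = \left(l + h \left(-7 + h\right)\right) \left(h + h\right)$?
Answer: $385393961$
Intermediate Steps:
$d{\left(l,h \right)} = 2 h \left(l + h \left(-7 + h\right)\right)$ ($d{\left(l,h \right)} = \left(l + h \left(-7 + h\right)\right) 2 h = 2 h \left(l + h \left(-7 + h\right)\right)$)
$O{\left(T \right)} = 2 T \left(-5 + T\right) \left(5 + T\right)$ ($O{\left(T \right)} = \left(-5 + T\right) 2 T \left(5 + T\right) = 2 T \left(-5 + T\right) \left(5 + T\right)$)
$d{\left(-29,609 \right)} - \left(O{\left(313 \right)} - 201503\right) = 2 \cdot 609 \left(-29 + 609^{2} - 4263\right) - \left(2 \cdot 313 \left(-25 + 313^{2}\right) - 201503\right) = 2 \cdot 609 \left(-29 + 370881 - 4263\right) - \left(2 \cdot 313 \left(-25 + 97969\right) - 201503\right) = 2 \cdot 609 \cdot 366589 - \left(2 \cdot 313 \cdot 97944 - 201503\right) = 446505402 - \left(61312944 - 201503\right) = 446505402 - 61111441 = 385393961$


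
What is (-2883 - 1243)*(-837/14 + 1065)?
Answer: -29032599/7 ≈ -4.1475e+6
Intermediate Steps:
(-2883 - 1243)*(-837/14 + 1065) = -4126*(-837*1/14 + 1065) = -4126*(-837/14 + 1065) = -4126*14073/14 = -29032599/7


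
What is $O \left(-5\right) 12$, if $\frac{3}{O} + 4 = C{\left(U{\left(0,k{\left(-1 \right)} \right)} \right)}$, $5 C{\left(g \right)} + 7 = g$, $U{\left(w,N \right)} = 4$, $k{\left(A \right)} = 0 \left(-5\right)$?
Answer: $\frac{900}{23} \approx 39.13$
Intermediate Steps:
$k{\left(A \right)} = 0$
$C{\left(g \right)} = - \frac{7}{5} + \frac{g}{5}$
$O = - \frac{15}{23}$ ($O = \frac{3}{-4 + \left(- \frac{7}{5} + \frac{1}{5} \cdot 4\right)} = \frac{3}{-4 + \left(- \frac{7}{5} + \frac{4}{5}\right)} = \frac{3}{-4 - \frac{3}{5}} = \frac{3}{- \frac{23}{5}} = 3 \left(- \frac{5}{23}\right) = - \frac{15}{23} \approx -0.65217$)
$O \left(-5\right) 12 = \left(- \frac{15}{23}\right) \left(-5\right) 12 = \frac{75}{23} \cdot 12 = \frac{900}{23}$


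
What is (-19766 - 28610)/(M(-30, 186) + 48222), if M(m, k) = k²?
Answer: -24188/41409 ≈ -0.58412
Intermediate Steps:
(-19766 - 28610)/(M(-30, 186) + 48222) = (-19766 - 28610)/(186² + 48222) = -48376/(34596 + 48222) = -48376/82818 = -48376*1/82818 = -24188/41409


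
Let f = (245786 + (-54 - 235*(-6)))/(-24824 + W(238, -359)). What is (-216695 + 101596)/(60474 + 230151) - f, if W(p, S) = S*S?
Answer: -83802500393/30241565625 ≈ -2.7711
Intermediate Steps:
W(p, S) = S²
f = 247142/104057 (f = (245786 + (-54 - 235*(-6)))/(-24824 + (-359)²) = (245786 + (-54 + 1410))/(-24824 + 128881) = (245786 + 1356)/104057 = 247142*(1/104057) = 247142/104057 ≈ 2.3751)
(-216695 + 101596)/(60474 + 230151) - f = (-216695 + 101596)/(60474 + 230151) - 1*247142/104057 = -115099/290625 - 247142/104057 = -83802500393/30241565625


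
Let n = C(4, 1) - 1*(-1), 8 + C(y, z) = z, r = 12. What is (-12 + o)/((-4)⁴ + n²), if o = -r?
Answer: -6/73 ≈ -0.082192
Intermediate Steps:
C(y, z) = -8 + z
o = -12 (o = -1*12 = -12)
n = -6 (n = (-8 + 1) - 1*(-1) = -7 + 1 = -6)
(-12 + o)/((-4)⁴ + n²) = (-12 - 12)/((-4)⁴ + (-6)²) = -24/(256 + 36) = -24/292 = -24*1/292 = -6/73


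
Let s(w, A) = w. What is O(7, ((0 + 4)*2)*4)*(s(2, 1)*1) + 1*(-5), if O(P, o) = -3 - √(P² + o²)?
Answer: -11 - 2*√1073 ≈ -76.513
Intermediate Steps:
O(7, ((0 + 4)*2)*4)*(s(2, 1)*1) + 1*(-5) = (-3 - √(7² + (((0 + 4)*2)*4)²))*(2*1) + 1*(-5) = (-3 - √(49 + ((4*2)*4)²))*2 - 5 = (-3 - √(49 + (8*4)²))*2 - 5 = (-3 - √(49 + 32²))*2 - 5 = (-3 - √(49 + 1024))*2 - 5 = (-3 - √1073)*2 - 5 = (-6 - 2*√1073) - 5 = -11 - 2*√1073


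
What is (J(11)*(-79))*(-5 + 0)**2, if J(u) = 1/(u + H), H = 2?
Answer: -1975/13 ≈ -151.92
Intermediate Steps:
J(u) = 1/(2 + u) (J(u) = 1/(u + 2) = 1/(2 + u))
(J(11)*(-79))*(-5 + 0)**2 = (-79/(2 + 11))*(-5 + 0)**2 = (-79/13)*(-5)**2 = ((1/13)*(-79))*25 = -79/13*25 = -1975/13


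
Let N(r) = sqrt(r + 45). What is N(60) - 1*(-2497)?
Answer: 2497 + sqrt(105) ≈ 2507.2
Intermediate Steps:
N(r) = sqrt(45 + r)
N(60) - 1*(-2497) = sqrt(45 + 60) - 1*(-2497) = sqrt(105) + 2497 = 2497 + sqrt(105)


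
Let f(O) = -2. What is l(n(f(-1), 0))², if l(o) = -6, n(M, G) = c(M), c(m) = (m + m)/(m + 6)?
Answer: 36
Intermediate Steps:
c(m) = 2*m/(6 + m) (c(m) = (2*m)/(6 + m) = 2*m/(6 + m))
n(M, G) = 2*M/(6 + M)
l(n(f(-1), 0))² = (-6)² = 36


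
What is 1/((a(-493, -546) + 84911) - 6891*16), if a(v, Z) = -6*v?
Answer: -1/22387 ≈ -4.4669e-5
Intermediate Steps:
1/((a(-493, -546) + 84911) - 6891*16) = 1/((-6*(-493) + 84911) - 6891*16) = 1/((2958 + 84911) - 110256) = 1/(87869 - 110256) = 1/(-22387) = -1/22387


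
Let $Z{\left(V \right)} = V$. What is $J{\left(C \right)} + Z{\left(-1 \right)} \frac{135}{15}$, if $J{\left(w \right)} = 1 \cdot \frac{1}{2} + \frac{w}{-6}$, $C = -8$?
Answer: $- \frac{43}{6} \approx -7.1667$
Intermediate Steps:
$J{\left(w \right)} = \frac{1}{2} - \frac{w}{6}$ ($J{\left(w \right)} = 1 \cdot \frac{1}{2} + w \left(- \frac{1}{6}\right) = \frac{1}{2} - \frac{w}{6}$)
$J{\left(C \right)} + Z{\left(-1 \right)} \frac{135}{15} = \left(\frac{1}{2} - - \frac{4}{3}\right) - \frac{135}{15} = \left(\frac{1}{2} + \frac{4}{3}\right) - 135 \cdot \frac{1}{15} = \frac{11}{6} - 9 = - \frac{43}{6}$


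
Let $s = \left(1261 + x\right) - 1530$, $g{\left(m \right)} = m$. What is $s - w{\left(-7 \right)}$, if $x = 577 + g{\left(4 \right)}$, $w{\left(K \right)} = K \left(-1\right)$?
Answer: $305$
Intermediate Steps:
$w{\left(K \right)} = - K$
$x = 581$ ($x = 577 + 4 = 581$)
$s = 312$ ($s = \left(1261 + 581\right) - 1530 = 1842 - 1530 = 312$)
$s - w{\left(-7 \right)} = 312 - \left(-1\right) \left(-7\right) = 312 - 7 = 305$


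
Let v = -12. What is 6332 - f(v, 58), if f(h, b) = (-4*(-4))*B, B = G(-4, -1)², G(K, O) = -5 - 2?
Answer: 5548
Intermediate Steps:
G(K, O) = -7
B = 49 (B = (-7)² = 49)
f(h, b) = 784 (f(h, b) = -4*(-4)*49 = 16*49 = 784)
6332 - f(v, 58) = 6332 - 1*784 = 6332 - 784 = 5548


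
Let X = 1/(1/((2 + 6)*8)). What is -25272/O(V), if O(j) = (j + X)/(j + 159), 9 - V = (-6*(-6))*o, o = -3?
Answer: -6975072/181 ≈ -38536.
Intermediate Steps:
V = 117 (V = 9 - (-6*(-6))*(-3) = 9 - 36*(-3) = 9 - 1*(-108) = 9 + 108 = 117)
X = 64 (X = 1/(1/(8*8)) = 1/(1/64) = 64)
O(j) = (64 + j)/(159 + j) (O(j) = (j + 64)/(j + 159) = (64 + j)/(159 + j))
-25272/O(V) = -25272*(159 + 117)/(64 + 117) = -25272/(181/276) = -25272/((1/276)*181) = -25272/181/276 = -25272*276/181 = -6975072/181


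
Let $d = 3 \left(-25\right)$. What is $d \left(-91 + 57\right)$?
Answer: $2550$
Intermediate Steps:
$d = -75$
$d \left(-91 + 57\right) = - 75 \left(-91 + 57\right) = \left(-75\right) \left(-34\right) = 2550$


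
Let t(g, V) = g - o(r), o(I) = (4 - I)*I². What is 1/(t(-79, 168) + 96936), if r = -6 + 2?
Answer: 1/96729 ≈ 1.0338e-5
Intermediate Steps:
r = -4
o(I) = I²*(4 - I)
t(g, V) = -128 + g (t(g, V) = g - (-4)²*(4 - 1*(-4)) = g - 16*(4 + 4) = g - 16*8 = g - 1*128 = g - 128 = -128 + g)
1/(t(-79, 168) + 96936) = 1/((-128 - 79) + 96936) = 1/(-207 + 96936) = 1/96729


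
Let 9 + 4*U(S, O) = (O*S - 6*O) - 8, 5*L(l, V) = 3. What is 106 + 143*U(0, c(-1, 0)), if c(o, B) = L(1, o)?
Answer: -12609/20 ≈ -630.45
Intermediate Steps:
L(l, V) = ⅗ (L(l, V) = (⅕)*3 = ⅗)
c(o, B) = ⅗
U(S, O) = -17/4 - 3*O/2 + O*S/4 (U(S, O) = -9/4 + ((O*S - 6*O) - 8)/4 = -9/4 + ((-6*O + O*S) - 8)/4 = -9/4 + (-8 - 6*O + O*S)/4 = -9/4 + (-2 - 3*O/2 + O*S/4) = -17/4 - 3*O/2 + O*S/4)
106 + 143*U(0, c(-1, 0)) = 106 + 143*(-17/4 - 3/2*⅗ + (¼)*(⅗)*0) = 106 + 143*(-17/4 - 9/10 + 0) = 106 + 143*(-103/20) = 106 - 14729/20 = -12609/20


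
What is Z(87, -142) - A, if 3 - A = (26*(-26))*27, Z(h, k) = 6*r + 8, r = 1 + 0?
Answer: -18241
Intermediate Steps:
r = 1
Z(h, k) = 14 (Z(h, k) = 6*1 + 8 = 6 + 8 = 14)
A = 18255 (A = 3 - 26*(-26)*27 = 3 - (-676)*27 = 3 - 1*(-18252) = 3 + 18252 = 18255)
Z(87, -142) - A = 14 - 1*18255 = 14 - 18255 = -18241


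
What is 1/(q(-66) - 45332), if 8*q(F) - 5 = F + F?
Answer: -8/362783 ≈ -2.2052e-5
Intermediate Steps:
q(F) = 5/8 + F/4 (q(F) = 5/8 + (F + F)/8 = 5/8 + (2*F)/8 = 5/8 + F/4)
1/(q(-66) - 45332) = 1/((5/8 + (¼)*(-66)) - 45332) = 1/((5/8 - 33/2) - 45332) = 1/(-127/8 - 45332) = 1/(-362783/8) = -8/362783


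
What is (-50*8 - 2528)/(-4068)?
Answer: 244/339 ≈ 0.71976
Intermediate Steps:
(-50*8 - 2528)/(-4068) = (-400 - 2528)*(-1/4068) = -2928*(-1/4068) = 244/339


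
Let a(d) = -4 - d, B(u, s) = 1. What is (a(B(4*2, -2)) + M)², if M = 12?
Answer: 49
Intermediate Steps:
(a(B(4*2, -2)) + M)² = ((-4 - 1*1) + 12)² = ((-4 - 1) + 12)² = (-5 + 12)² = 7² = 49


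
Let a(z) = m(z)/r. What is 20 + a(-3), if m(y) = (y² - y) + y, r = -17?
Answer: 331/17 ≈ 19.471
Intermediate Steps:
m(y) = y²
a(z) = -z²/17 (a(z) = z²/(-17) = z²*(-1/17) = -z²/17)
20 + a(-3) = 20 - 1/17*(-3)² = 20 - 1/17*9 = 20 - 9/17 = 331/17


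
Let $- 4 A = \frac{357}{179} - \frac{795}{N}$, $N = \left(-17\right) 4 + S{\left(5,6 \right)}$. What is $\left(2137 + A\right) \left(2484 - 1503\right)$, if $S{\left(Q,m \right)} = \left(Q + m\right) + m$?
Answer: $\frac{6366214215}{3043} \approx 2.0921 \cdot 10^{6}$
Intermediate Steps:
$S{\left(Q,m \right)} = Q + 2 m$
$N = -51$ ($N = \left(-17\right) 4 + \left(5 + 2 \cdot 6\right) = -68 + \left(5 + 12\right) = -68 + 17 = -51$)
$A = - \frac{13376}{3043}$ ($A = - \frac{\frac{357}{179} - \frac{795}{-51}}{4} = - \frac{357 \cdot \frac{1}{179} - - \frac{265}{17}}{4} = - \frac{\frac{357}{179} + \frac{265}{17}}{4} = \left(- \frac{1}{4}\right) \frac{53504}{3043} = - \frac{13376}{3043} \approx -4.3957$)
$\left(2137 + A\right) \left(2484 - 1503\right) = \left(2137 - \frac{13376}{3043}\right) \left(2484 - 1503\right) = \frac{6489515}{3043} \cdot 981 = \frac{6366214215}{3043}$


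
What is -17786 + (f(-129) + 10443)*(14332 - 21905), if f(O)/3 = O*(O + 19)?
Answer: -401485235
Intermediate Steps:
f(O) = 3*O*(19 + O) (f(O) = 3*(O*(O + 19)) = 3*(O*(19 + O)) = 3*O*(19 + O))
-17786 + (f(-129) + 10443)*(14332 - 21905) = -17786 + (3*(-129)*(19 - 129) + 10443)*(14332 - 21905) = -17786 + (3*(-129)*(-110) + 10443)*(-7573) = -17786 + (42570 + 10443)*(-7573) = -17786 + 53013*(-7573) = -17786 - 401467449 = -401485235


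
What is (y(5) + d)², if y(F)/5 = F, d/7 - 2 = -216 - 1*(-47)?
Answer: 1308736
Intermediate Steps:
d = -1169 (d = 14 + 7*(-216 - 1*(-47)) = 14 + 7*(-216 + 47) = 14 + 7*(-169) = 14 - 1183 = -1169)
y(F) = 5*F
(y(5) + d)² = (5*5 - 1169)² = (25 - 1169)² = (-1144)² = 1308736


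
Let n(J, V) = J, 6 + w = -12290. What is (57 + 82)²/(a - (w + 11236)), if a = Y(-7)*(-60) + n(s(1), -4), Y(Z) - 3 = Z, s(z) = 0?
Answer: 19321/1300 ≈ 14.862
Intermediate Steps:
w = -12296 (w = -6 - 12290 = -12296)
Y(Z) = 3 + Z
a = 240 (a = (3 - 7)*(-60) + 0 = -4*(-60) + 0 = 240 + 0 = 240)
(57 + 82)²/(a - (w + 11236)) = (57 + 82)²/(240 - (-12296 + 11236)) = 139²/(240 - 1*(-1060)) = 19321/(240 + 1060) = 19321/1300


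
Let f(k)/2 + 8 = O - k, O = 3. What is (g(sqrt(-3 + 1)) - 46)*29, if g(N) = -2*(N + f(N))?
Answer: -754 + 58*I*sqrt(2) ≈ -754.0 + 82.024*I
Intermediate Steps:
f(k) = -10 - 2*k (f(k) = -16 + 2*(3 - k) = -16 + (6 - 2*k) = -10 - 2*k)
g(N) = 20 + 2*N (g(N) = -2*(N + (-10 - 2*N)) = -2*(-10 - N) = 20 + 2*N)
(g(sqrt(-3 + 1)) - 46)*29 = ((20 + 2*sqrt(-3 + 1)) - 46)*29 = ((20 + 2*sqrt(-2)) - 46)*29 = ((20 + 2*(I*sqrt(2))) - 46)*29 = ((20 + 2*I*sqrt(2)) - 46)*29 = (-26 + 2*I*sqrt(2))*29 = -754 + 58*I*sqrt(2)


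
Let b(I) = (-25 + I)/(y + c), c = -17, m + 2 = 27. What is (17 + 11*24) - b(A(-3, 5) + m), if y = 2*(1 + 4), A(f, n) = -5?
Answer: 1962/7 ≈ 280.29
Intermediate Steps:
m = 25 (m = -2 + 27 = 25)
y = 10 (y = 2*5 = 10)
b(I) = 25/7 - I/7 (b(I) = (-25 + I)/(10 - 17) = (-25 + I)/(-7) = (-25 + I)*(-⅐) = 25/7 - I/7)
(17 + 11*24) - b(A(-3, 5) + m) = (17 + 11*24) - (25/7 - (-5 + 25)/7) = (17 + 264) - (25/7 - ⅐*20) = 281 - (25/7 - 20/7) = 281 - 1*5/7 = 281 - 5/7 = 1962/7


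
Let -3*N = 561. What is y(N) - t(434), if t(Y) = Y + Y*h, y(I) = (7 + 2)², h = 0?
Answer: -353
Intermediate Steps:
N = -187 (N = -⅓*561 = -187)
y(I) = 81 (y(I) = 9² = 81)
t(Y) = Y (t(Y) = Y + Y*0 = Y + 0 = Y)
y(N) - t(434) = 81 - 1*434 = 81 - 434 = -353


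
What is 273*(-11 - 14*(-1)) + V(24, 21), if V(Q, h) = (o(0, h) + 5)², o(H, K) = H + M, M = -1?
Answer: 835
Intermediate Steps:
o(H, K) = -1 + H (o(H, K) = H - 1 = -1 + H)
V(Q, h) = 16 (V(Q, h) = ((-1 + 0) + 5)² = (-1 + 5)² = 4² = 16)
273*(-11 - 14*(-1)) + V(24, 21) = 273*(-11 - 14*(-1)) + 16 = 273*(-11 + 14) + 16 = 273*3 + 16 = 819 + 16 = 835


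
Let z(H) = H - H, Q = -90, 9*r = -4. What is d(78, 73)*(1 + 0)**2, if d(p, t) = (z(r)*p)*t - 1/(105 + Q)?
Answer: -1/15 ≈ -0.066667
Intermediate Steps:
r = -4/9 (r = (1/9)*(-4) = -4/9 ≈ -0.44444)
z(H) = 0
d(p, t) = -1/15 (d(p, t) = (0*p)*t - 1/(105 - 90) = 0*t - 1/15 = 0 - 1*1/15 = 0 - 1/15 = -1/15)
d(78, 73)*(1 + 0)**2 = -(1 + 0)**2/15 = -1/15*1**2 = -1/15*1 = -1/15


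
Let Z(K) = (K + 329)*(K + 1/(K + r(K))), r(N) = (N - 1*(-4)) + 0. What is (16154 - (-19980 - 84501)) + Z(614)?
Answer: 861953727/1232 ≈ 6.9964e+5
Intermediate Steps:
r(N) = 4 + N (r(N) = (N + 4) + 0 = (4 + N) + 0 = 4 + N)
Z(K) = (329 + K)*(K + 1/(4 + 2*K)) (Z(K) = (K + 329)*(K + 1/(K + (4 + K))) = (329 + K)*(K + 1/(4 + 2*K)))
(16154 - (-19980 - 84501)) + Z(614) = (16154 - (-19980 - 84501)) + (329 + 2*614³ + 662*614² + 1317*614)/(2*(2 + 614)) = (16154 - 1*(-104481)) + (½)*(329 + 2*231475544 + 662*376996 + 808638)/616 = (16154 + 104481) + (½)*(1/616)*(329 + 462951088 + 249571352 + 808638) = 120635 + (½)*(1/616)*713331407 = 120635 + 713331407/1232 = 861953727/1232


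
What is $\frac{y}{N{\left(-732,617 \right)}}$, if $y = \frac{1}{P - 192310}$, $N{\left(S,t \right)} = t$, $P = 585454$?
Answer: $\frac{1}{242569848} \approx 4.1225 \cdot 10^{-9}$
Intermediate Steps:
$y = \frac{1}{393144}$ ($y = \frac{1}{585454 - 192310} = \frac{1}{393144} \approx 2.5436 \cdot 10^{-6}$)
$\frac{y}{N{\left(-732,617 \right)}} = \frac{1}{393144 \cdot 617} = \frac{1}{393144} \cdot \frac{1}{617} = \frac{1}{242569848}$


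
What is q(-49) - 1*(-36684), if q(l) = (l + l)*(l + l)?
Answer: 46288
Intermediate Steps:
q(l) = 4*l² (q(l) = (2*l)*(2*l) = 4*l²)
q(-49) - 1*(-36684) = 4*(-49)² - 1*(-36684) = 4*2401 + 36684 = 9604 + 36684 = 46288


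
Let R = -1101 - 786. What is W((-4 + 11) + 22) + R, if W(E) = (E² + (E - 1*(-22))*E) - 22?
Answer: 411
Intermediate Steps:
R = -1887
W(E) = -22 + E² + E*(22 + E) (W(E) = (E² + (E + 22)*E) - 22 = (E² + (22 + E)*E) - 22 = (E² + E*(22 + E)) - 22 = -22 + E² + E*(22 + E))
W((-4 + 11) + 22) + R = (-22 + 2*((-4 + 11) + 22)² + 22*((-4 + 11) + 22)) - 1887 = (-22 + 2*(7 + 22)² + 22*(7 + 22)) - 1887 = (-22 + 2*29² + 22*29) - 1887 = (-22 + 2*841 + 638) - 1887 = (-22 + 1682 + 638) - 1887 = 2298 - 1887 = 411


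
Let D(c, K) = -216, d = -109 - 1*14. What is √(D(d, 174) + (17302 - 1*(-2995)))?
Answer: √20081 ≈ 141.71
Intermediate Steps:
d = -123 (d = -109 - 14 = -123)
√(D(d, 174) + (17302 - 1*(-2995))) = √(-216 + (17302 - 1*(-2995))) = √(-216 + (17302 + 2995)) = √(-216 + 20297) = √20081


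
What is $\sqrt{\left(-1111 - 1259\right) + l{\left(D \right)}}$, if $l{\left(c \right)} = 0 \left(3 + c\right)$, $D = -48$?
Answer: $i \sqrt{2370} \approx 48.683 i$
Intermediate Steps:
$l{\left(c \right)} = 0$
$\sqrt{\left(-1111 - 1259\right) + l{\left(D \right)}} = \sqrt{\left(-1111 - 1259\right) + 0} = \sqrt{-2370 + 0} = \sqrt{-2370} = i \sqrt{2370}$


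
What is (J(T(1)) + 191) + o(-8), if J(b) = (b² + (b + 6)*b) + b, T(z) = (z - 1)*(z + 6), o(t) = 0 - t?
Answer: 199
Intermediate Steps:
o(t) = -t
T(z) = (-1 + z)*(6 + z)
J(b) = b + b² + b*(6 + b) (J(b) = (b² + (6 + b)*b) + b = (b² + b*(6 + b)) + b = b + b² + b*(6 + b))
(J(T(1)) + 191) + o(-8) = ((-6 + 1² + 5*1)*(7 + 2*(-6 + 1² + 5*1)) + 191) - 1*(-8) = ((-6 + 1 + 5)*(7 + 2*(-6 + 1 + 5)) + 191) + 8 = (0*(7 + 2*0) + 191) + 8 = (0*(7 + 0) + 191) + 8 = (0*7 + 191) + 8 = (0 + 191) + 8 = 191 + 8 = 199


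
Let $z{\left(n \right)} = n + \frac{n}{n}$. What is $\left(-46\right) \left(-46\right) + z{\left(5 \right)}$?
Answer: $2122$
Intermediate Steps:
$z{\left(n \right)} = 1 + n$ ($z{\left(n \right)} = n + 1 = 1 + n$)
$\left(-46\right) \left(-46\right) + z{\left(5 \right)} = \left(-46\right) \left(-46\right) + \left(1 + 5\right) = 2116 + 6 = 2122$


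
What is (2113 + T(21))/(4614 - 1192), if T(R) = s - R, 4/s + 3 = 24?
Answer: 21968/35931 ≈ 0.61139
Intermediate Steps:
s = 4/21 (s = 4/(-3 + 24) = 4/21 ≈ 0.19048)
T(R) = 4/21 - R
(2113 + T(21))/(4614 - 1192) = (2113 + (4/21 - 1*21))/(4614 - 1192) = (2113 + (4/21 - 21))/3422 = (2113 - 437/21)*(1/3422) = (43936/21)*(1/3422) = 21968/35931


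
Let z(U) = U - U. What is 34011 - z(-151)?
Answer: 34011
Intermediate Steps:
z(U) = 0
34011 - z(-151) = 34011 - 1*0 = 34011 + 0 = 34011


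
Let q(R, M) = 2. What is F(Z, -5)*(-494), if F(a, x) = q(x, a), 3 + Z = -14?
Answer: -988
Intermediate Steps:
Z = -17 (Z = -3 - 14 = -17)
F(a, x) = 2
F(Z, -5)*(-494) = 2*(-494) = -988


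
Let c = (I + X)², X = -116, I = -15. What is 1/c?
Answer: 1/17161 ≈ 5.8272e-5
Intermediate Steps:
c = 17161 (c = (-15 - 116)² = (-131)² = 17161)
1/c = 1/17161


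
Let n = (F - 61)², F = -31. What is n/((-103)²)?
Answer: 8464/10609 ≈ 0.79781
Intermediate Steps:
n = 8464 (n = (-31 - 61)² = (-92)² = 8464)
n/((-103)²) = 8464/((-103)²) = 8464/10609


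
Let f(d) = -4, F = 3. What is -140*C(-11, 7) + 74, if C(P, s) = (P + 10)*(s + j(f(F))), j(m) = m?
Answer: 494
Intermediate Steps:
C(P, s) = (-4 + s)*(10 + P) (C(P, s) = (P + 10)*(s - 4) = (10 + P)*(-4 + s) = (-4 + s)*(10 + P))
-140*C(-11, 7) + 74 = -140*(-40 - 4*(-11) + 10*7 - 11*7) + 74 = -140*(-40 + 44 + 70 - 77) + 74 = -140*(-3) + 74 = 420 + 74 = 494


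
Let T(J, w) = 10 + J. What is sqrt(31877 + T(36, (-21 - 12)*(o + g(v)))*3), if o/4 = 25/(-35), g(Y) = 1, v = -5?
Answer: sqrt(32015) ≈ 178.93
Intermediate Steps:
o = -20/7 (o = 4*(25/(-35)) = 4*(25*(-1/35)) = 4*(-5/7) = -20/7 ≈ -2.8571)
sqrt(31877 + T(36, (-21 - 12)*(o + g(v)))*3) = sqrt(31877 + (10 + 36)*3) = sqrt(31877 + 46*3) = sqrt(31877 + 138) = sqrt(32015)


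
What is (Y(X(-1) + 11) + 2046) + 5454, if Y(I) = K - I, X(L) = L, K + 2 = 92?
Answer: 7580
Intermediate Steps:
K = 90 (K = -2 + 92 = 90)
Y(I) = 90 - I
(Y(X(-1) + 11) + 2046) + 5454 = ((90 - (-1 + 11)) + 2046) + 5454 = ((90 - 1*10) + 2046) + 5454 = ((90 - 10) + 2046) + 5454 = (80 + 2046) + 5454 = 2126 + 5454 = 7580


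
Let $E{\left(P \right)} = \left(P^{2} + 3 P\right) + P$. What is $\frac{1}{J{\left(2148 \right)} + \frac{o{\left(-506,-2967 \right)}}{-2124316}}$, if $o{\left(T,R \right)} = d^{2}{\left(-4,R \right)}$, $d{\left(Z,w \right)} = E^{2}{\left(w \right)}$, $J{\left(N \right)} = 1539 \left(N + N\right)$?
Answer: $- \frac{2124316}{5973058815632995167030943377} \approx -3.5565 \cdot 10^{-22}$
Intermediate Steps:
$E{\left(P \right)} = P^{2} + 4 P$
$J{\left(N \right)} = 3078 N$ ($J{\left(N \right)} = 1539 \cdot 2 N = 3078 N$)
$d{\left(Z,w \right)} = w^{2} \left(4 + w\right)^{2}$ ($d{\left(Z,w \right)} = \left(w \left(4 + w\right)\right)^{2} = w^{2} \left(4 + w\right)^{2}$)
$o{\left(T,R \right)} = R^{4} \left(4 + R\right)^{4}$ ($o{\left(T,R \right)} = \left(R^{2} \left(4 + R\right)^{2}\right)^{2} = R^{4} \left(4 + R\right)^{4}$)
$\frac{1}{J{\left(2148 \right)} + \frac{o{\left(-506,-2967 \right)}}{-2124316}} = \frac{1}{3078 \cdot 2148 + \frac{\left(-2967\right)^{4} \left(4 - 2967\right)^{4}}{-2124316}} = \frac{1}{6611544 + 77494375941921 \left(-2963\right)^{4} \left(- \frac{1}{2124316}\right)} = \frac{1}{6611544 + 77494375941921 \cdot 77077320038161 \left(- \frac{1}{2124316}\right)} = \frac{1}{6611544 + 5973058815633009212039647281 \left(- \frac{1}{2124316}\right)} = \frac{1}{6611544 - \frac{5973058815633009212039647281}{2124316}} = \frac{1}{- \frac{5973058815632995167030943377}{2124316}} = - \frac{2124316}{5973058815632995167030943377}$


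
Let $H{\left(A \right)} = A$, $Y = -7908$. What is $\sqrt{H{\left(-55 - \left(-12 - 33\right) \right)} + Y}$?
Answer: $i \sqrt{7918} \approx 88.983 i$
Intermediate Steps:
$\sqrt{H{\left(-55 - \left(-12 - 33\right) \right)} + Y} = \sqrt{\left(-55 - \left(-12 - 33\right)\right) - 7908} = \sqrt{\left(-55 - -45\right) - 7908} = \sqrt{\left(-55 + 45\right) - 7908} = \sqrt{-10 - 7908} = \sqrt{-7918} = i \sqrt{7918}$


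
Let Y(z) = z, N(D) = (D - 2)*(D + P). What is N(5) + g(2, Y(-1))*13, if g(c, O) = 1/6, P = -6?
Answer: -⅚ ≈ -0.83333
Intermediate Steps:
N(D) = (-6 + D)*(-2 + D) (N(D) = (D - 2)*(D - 6) = (-2 + D)*(-6 + D) = (-6 + D)*(-2 + D))
g(c, O) = ⅙
N(5) + g(2, Y(-1))*13 = (12 + 5² - 8*5) + (⅙)*13 = (12 + 25 - 40) + 13/6 = -3 + 13/6 = -⅚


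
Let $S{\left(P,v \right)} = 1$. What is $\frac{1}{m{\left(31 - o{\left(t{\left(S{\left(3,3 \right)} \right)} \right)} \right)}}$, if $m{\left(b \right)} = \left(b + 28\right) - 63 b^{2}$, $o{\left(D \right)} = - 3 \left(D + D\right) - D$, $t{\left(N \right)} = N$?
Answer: $- \frac{1}{90906} \approx -1.1 \cdot 10^{-5}$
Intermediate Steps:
$o{\left(D \right)} = - 7 D$ ($o{\left(D \right)} = - 3 \cdot 2 D - D = - 6 D - D = - 7 D$)
$m{\left(b \right)} = 28 + b - 63 b^{2}$ ($m{\left(b \right)} = \left(28 + b\right) - 63 b^{2} = 28 + b - 63 b^{2}$)
$\frac{1}{m{\left(31 - o{\left(t{\left(S{\left(3,3 \right)} \right)} \right)} \right)}} = \frac{1}{28 + \left(31 - \left(-7\right) 1\right) - 63 \left(31 - \left(-7\right) 1\right)^{2}} = \frac{1}{28 + \left(31 - -7\right) - 63 \left(31 - -7\right)^{2}} = \frac{1}{28 + \left(31 + 7\right) - 63 \left(31 + 7\right)^{2}} = \frac{1}{28 + 38 - 63 \cdot 38^{2}} = \frac{1}{28 + 38 - 90972} = \frac{1}{-90906} = - \frac{1}{90906}$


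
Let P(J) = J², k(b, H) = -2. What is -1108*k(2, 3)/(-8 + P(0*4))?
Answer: -277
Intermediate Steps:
-1108*k(2, 3)/(-8 + P(0*4)) = -1108*(-2)/(-8 + (0*4)²) = -1108*(-2)/(-8 + 0²) = -1108*(-2)/(-8 + 0) = -1108*(-2)/(-8) = -(-277)*(-2)/2 = -1108*¼ = -277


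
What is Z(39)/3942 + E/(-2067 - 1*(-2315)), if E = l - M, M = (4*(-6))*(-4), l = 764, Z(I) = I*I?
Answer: 20906/6789 ≈ 3.0794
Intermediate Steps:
Z(I) = I**2
M = 96 (M = -24*(-4) = 96)
E = 668 (E = 764 - 1*96 = 764 - 96 = 668)
Z(39)/3942 + E/(-2067 - 1*(-2315)) = 39**2/3942 + 668/(-2067 - 1*(-2315)) = 1521*(1/3942) + 668/(-2067 + 2315) = 169/438 + 668/248 = 169/438 + 668*(1/248) = 169/438 + 167/62 = 20906/6789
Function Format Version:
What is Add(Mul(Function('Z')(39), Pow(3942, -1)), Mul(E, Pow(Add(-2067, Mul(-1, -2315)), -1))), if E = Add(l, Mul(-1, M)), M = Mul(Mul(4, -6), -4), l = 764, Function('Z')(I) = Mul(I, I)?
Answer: Rational(20906, 6789) ≈ 3.0794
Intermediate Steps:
Function('Z')(I) = Pow(I, 2)
M = 96 (M = Mul(-24, -4) = 96)
E = 668 (E = Add(764, Mul(-1, 96)) = Add(764, -96) = 668)
Add(Mul(Function('Z')(39), Pow(3942, -1)), Mul(E, Pow(Add(-2067, Mul(-1, -2315)), -1))) = Add(Mul(Pow(39, 2), Pow(3942, -1)), Mul(668, Pow(Add(-2067, Mul(-1, -2315)), -1))) = Add(Mul(1521, Rational(1, 3942)), Mul(668, Pow(Add(-2067, 2315), -1))) = Add(Rational(169, 438), Mul(668, Pow(248, -1))) = Add(Rational(169, 438), Mul(668, Rational(1, 248))) = Add(Rational(169, 438), Rational(167, 62)) = Rational(20906, 6789)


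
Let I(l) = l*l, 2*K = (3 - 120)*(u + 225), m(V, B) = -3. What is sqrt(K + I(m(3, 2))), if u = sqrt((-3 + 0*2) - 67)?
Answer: 3*sqrt(-5846 - 26*I*sqrt(70))/2 ≈ 2.1334 - 114.71*I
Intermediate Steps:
u = I*sqrt(70) (u = sqrt((-3 + 0) - 67) = sqrt(-3 - 67) = sqrt(-70) = I*sqrt(70) ≈ 8.3666*I)
K = -26325/2 - 117*I*sqrt(70)/2 (K = ((3 - 120)*(I*sqrt(70) + 225))/2 = (-117*(225 + I*sqrt(70)))/2 = (-26325 - 117*I*sqrt(70))/2 = -26325/2 - 117*I*sqrt(70)/2 ≈ -13163.0 - 489.45*I)
I(l) = l**2
sqrt(K + I(m(3, 2))) = sqrt((-26325/2 - 117*I*sqrt(70)/2) + (-3)**2) = sqrt((-26325/2 - 117*I*sqrt(70)/2) + 9) = sqrt(-26307/2 - 117*I*sqrt(70)/2)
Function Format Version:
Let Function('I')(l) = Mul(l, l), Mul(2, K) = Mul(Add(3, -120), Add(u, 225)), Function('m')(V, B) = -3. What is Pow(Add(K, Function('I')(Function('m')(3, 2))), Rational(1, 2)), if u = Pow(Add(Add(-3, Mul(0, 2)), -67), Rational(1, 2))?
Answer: Mul(Rational(3, 2), Pow(Add(-5846, Mul(-26, I, Pow(70, Rational(1, 2)))), Rational(1, 2))) ≈ Add(2.1334, Mul(-114.71, I))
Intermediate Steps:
u = Mul(I, Pow(70, Rational(1, 2))) (u = Pow(Add(Add(-3, 0), -67), Rational(1, 2)) = Pow(Add(-3, -67), Rational(1, 2)) = Pow(-70, Rational(1, 2)) = Mul(I, Pow(70, Rational(1, 2))) ≈ Mul(8.3666, I))
K = Add(Rational(-26325, 2), Mul(Rational(-117, 2), I, Pow(70, Rational(1, 2)))) (K = Mul(Rational(1, 2), Mul(Add(3, -120), Add(Mul(I, Pow(70, Rational(1, 2))), 225))) = Mul(Rational(1, 2), Mul(-117, Add(225, Mul(I, Pow(70, Rational(1, 2)))))) = Mul(Rational(1, 2), Add(-26325, Mul(-117, I, Pow(70, Rational(1, 2))))) = Add(Rational(-26325, 2), Mul(Rational(-117, 2), I, Pow(70, Rational(1, 2)))) ≈ Add(-13163., Mul(-489.45, I)))
Function('I')(l) = Pow(l, 2)
Pow(Add(K, Function('I')(Function('m')(3, 2))), Rational(1, 2)) = Pow(Add(Add(Rational(-26325, 2), Mul(Rational(-117, 2), I, Pow(70, Rational(1, 2)))), Pow(-3, 2)), Rational(1, 2)) = Pow(Add(Add(Rational(-26325, 2), Mul(Rational(-117, 2), I, Pow(70, Rational(1, 2)))), 9), Rational(1, 2)) = Pow(Add(Rational(-26307, 2), Mul(Rational(-117, 2), I, Pow(70, Rational(1, 2)))), Rational(1, 2))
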